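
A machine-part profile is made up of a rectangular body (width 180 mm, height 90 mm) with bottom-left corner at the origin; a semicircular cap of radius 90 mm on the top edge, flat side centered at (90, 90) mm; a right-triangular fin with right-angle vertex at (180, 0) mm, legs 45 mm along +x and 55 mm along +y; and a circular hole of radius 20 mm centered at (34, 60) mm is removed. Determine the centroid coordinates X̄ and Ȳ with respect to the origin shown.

X̄ = 96.93 mm, Ȳ = 79.83 mm

Part | A | x̄ᵢ | ȳᵢ | A·x̄ᵢ | A·ȳᵢ
rectangular body | 16200.00 | 90.00 | 45.00 | 1458000.00 | 729000.00
semicircular top | 12723.45 | 90.00 | 128.20 | 1145110.52 | 1631110.52
triangular fin | 1237.50 | 195.00 | 18.33 | 241312.50 | 22687.50
hole | -1256.64 | 34.00 | 60.00 | -42725.66 | -75398.22
Σ | 28904.31 |  |  | 2801697.36 | 2307399.80
X̄ = 2801697.36 / 28904.31 = 96.93 mm
Ȳ = 2307399.80 / 28904.31 = 79.83 mm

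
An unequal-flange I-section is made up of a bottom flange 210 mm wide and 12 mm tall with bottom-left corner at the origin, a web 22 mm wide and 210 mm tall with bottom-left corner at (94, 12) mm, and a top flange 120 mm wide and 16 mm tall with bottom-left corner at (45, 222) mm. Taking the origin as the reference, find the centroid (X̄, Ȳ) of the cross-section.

bottom flange: A = 210 × 12 = 2520.00, centroid at (105.00, 6.00).
web: A = 22 × 210 = 4620.00, centroid at (105.00, 117.00).
top flange: A = 120 × 16 = 1920.00, centroid at (105.00, 230.00).
ΣA = 9060.00 mm²
ΣAX̄ = (2520.00)(105.00) + (4620.00)(105.00) + (1920.00)(105.00) = 951300.00 mm³
ΣAȲ = (2520.00)(6.00) + (4620.00)(117.00) + (1920.00)(230.00) = 997260.00 mm³
X̄ = 951300.00 / 9060.00 = 105.00 mm
Ȳ = 997260.00 / 9060.00 = 110.07 mm

X̄ = 105.00 mm, Ȳ = 110.07 mm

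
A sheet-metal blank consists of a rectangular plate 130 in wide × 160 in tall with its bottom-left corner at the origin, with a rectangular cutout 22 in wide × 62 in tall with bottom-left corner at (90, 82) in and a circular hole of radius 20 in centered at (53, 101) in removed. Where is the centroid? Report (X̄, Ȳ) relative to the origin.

plate: A = 130 × 160 = 20800.00, centroid at (65.00, 80.00).
hole 1: A = −(22 × 62) = -1364.00, centroid at (101.00, 113.00).
hole 2: A = −π·20² = -1256.64, centroid at (53.00, 101.00).
ΣA = 18179.36 in², ΣAX̄ = 1147634.24 in³, ΣAȲ = 1382947.66 in³.
X̄ = 1147634.24/18179.36 = 63.13 in; Ȳ = 1382947.66/18179.36 = 76.07 in.

X̄ = 63.13 in, Ȳ = 76.07 in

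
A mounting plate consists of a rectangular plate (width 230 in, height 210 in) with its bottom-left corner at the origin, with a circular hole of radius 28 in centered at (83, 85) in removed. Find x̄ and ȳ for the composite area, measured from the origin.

x̄ = 116.72 in, ȳ = 106.07 in

plate: A = 230 × 210 = 48300.00, centroid at (115.00, 105.00).
hole: A = −π·28² = -2463.01, centroid at (83.00, 85.00).
ΣA = 45836.99 in²
ΣAx̄ = (48300.00)(115.00) + (-2463.01)(83.00) = 5350070.28 in³
ΣAȳ = (48300.00)(105.00) + (-2463.01)(85.00) = 4862144.27 in³
x̄ = 5350070.28 / 45836.99 = 116.72 in
ȳ = 4862144.27 / 45836.99 = 106.07 in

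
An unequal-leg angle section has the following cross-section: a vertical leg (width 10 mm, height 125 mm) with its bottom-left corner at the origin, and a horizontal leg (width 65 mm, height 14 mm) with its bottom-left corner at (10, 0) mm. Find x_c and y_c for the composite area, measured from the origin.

vertical leg: A = 10 × 125 = 1250.00, centroid at (5.00, 62.50).
horizontal leg: A = 65 × 14 = 910.00, centroid at (42.50, 7.00).
ΣA = 2160.00 mm²
ΣAx_c = (1250.00)(5.00) + (910.00)(42.50) = 44925.00 mm³
ΣAy_c = (1250.00)(62.50) + (910.00)(7.00) = 84495.00 mm³
x_c = 44925.00 / 2160.00 = 20.80 mm
y_c = 84495.00 / 2160.00 = 39.12 mm

x_c = 20.80 mm, y_c = 39.12 mm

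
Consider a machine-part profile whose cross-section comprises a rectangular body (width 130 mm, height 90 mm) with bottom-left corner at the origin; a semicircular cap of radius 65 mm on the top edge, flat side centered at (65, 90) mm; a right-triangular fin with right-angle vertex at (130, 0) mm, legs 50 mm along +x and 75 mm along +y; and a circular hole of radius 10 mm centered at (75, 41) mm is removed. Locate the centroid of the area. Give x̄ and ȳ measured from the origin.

rectangular body: A = 130 × 90 = 11700.00, centroid at (65.00, 45.00).
semicircular top: A = ½π·65² = 6636.61, centroid at (65.00, 117.59).
triangular fin: A = ½·50·75 = 1875.00, centroid at (146.67, 25.00).
hole: A = −π·10² = -314.16, centroid at (75.00, 41.00).
ΣA = 19897.46 mm², ΣAx̄ = 1443318.00 mm³, ΣAȳ = 1340873.11 mm³.
x̄ = 1443318.00/19897.46 = 72.54 mm; ȳ = 1340873.11/19897.46 = 67.39 mm.

x̄ = 72.54 mm, ȳ = 67.39 mm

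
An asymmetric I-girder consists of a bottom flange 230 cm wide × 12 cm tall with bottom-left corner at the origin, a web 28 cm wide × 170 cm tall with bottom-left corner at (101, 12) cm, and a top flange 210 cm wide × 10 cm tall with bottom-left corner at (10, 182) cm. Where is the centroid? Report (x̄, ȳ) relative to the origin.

Part | A | x̄ᵢ | ȳᵢ | A·x̄ᵢ | A·ȳᵢ
bottom flange | 2760.00 | 115.00 | 6.00 | 317400.00 | 16560.00
web | 4760.00 | 115.00 | 97.00 | 547400.00 | 461720.00
top flange | 2100.00 | 115.00 | 187.00 | 241500.00 | 392700.00
Σ | 9620.00 |  |  | 1106300.00 | 870980.00
x̄ = 1106300.00 / 9620.00 = 115.00 cm
ȳ = 870980.00 / 9620.00 = 90.54 cm

x̄ = 115.00 cm, ȳ = 90.54 cm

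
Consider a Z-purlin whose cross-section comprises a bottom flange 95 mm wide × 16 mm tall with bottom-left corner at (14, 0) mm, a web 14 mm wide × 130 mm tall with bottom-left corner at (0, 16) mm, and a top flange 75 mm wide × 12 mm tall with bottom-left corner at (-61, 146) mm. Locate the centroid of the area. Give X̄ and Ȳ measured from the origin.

X̄ = 20.06 mm, Ȳ = 69.90 mm

bottom flange: A = 95 × 16 = 1520.00, centroid at (61.50, 8.00).
web: A = 14 × 130 = 1820.00, centroid at (7.00, 81.00).
top flange: A = 75 × 12 = 900.00, centroid at (-23.50, 152.00).
ΣA = 4240.00 mm², ΣAX̄ = 85070.00 mm³, ΣAȲ = 296380.00 mm³.
X̄ = 85070.00/4240.00 = 20.06 mm; Ȳ = 296380.00/4240.00 = 69.90 mm.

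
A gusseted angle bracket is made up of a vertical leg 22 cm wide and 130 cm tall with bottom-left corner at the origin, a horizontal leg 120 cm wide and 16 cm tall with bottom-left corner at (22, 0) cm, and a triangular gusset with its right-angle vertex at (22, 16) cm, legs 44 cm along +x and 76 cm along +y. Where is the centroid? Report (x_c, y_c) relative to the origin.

x_c = 38.78 cm, y_c = 41.90 cm

Part | A | x̄ᵢ | ȳᵢ | A·x̄ᵢ | A·ȳᵢ
vertical leg | 2860.00 | 11.00 | 65.00 | 31460.00 | 185900.00
horizontal leg | 1920.00 | 82.00 | 8.00 | 157440.00 | 15360.00
gusset | 1672.00 | 36.67 | 41.33 | 61306.67 | 69109.33
Σ | 6452.00 |  |  | 250206.67 | 270369.33
x_c = 250206.67 / 6452.00 = 38.78 cm
y_c = 270369.33 / 6452.00 = 41.90 cm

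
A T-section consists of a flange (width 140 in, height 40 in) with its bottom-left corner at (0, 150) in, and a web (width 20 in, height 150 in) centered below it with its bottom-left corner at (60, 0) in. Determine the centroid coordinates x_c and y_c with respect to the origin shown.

web: A = 20 × 150 = 3000.00, centroid at (70.00, 75.00).
flange: A = 140 × 40 = 5600.00, centroid at (70.00, 170.00).
ΣA = 8600.00 in², ΣAx_c = 602000.00 in³, ΣAy_c = 1177000.00 in³.
x_c = 602000.00/8600.00 = 70.00 in; y_c = 1177000.00/8600.00 = 136.86 in.

x_c = 70.00 in, y_c = 136.86 in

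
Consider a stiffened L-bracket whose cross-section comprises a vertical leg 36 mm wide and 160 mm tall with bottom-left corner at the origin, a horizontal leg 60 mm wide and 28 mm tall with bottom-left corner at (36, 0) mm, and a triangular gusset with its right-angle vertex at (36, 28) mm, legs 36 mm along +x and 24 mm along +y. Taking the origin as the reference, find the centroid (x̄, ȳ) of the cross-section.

vertical leg: A = 36 × 160 = 5760.00, centroid at (18.00, 80.00).
horizontal leg: A = 60 × 28 = 1680.00, centroid at (66.00, 14.00).
gusset: A = ½·36·24 = 432.00, centroid at (48.00, 36.00).
ΣA = 7872.00 mm²
ΣAx̄ = (5760.00)(18.00) + (1680.00)(66.00) + (432.00)(48.00) = 235296.00 mm³
ΣAȳ = (5760.00)(80.00) + (1680.00)(14.00) + (432.00)(36.00) = 499872.00 mm³
x̄ = 235296.00 / 7872.00 = 29.89 mm
ȳ = 499872.00 / 7872.00 = 63.50 mm

x̄ = 29.89 mm, ȳ = 63.50 mm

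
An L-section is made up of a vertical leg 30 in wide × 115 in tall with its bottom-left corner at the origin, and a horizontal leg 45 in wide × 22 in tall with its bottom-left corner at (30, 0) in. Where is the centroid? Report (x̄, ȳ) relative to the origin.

x̄ = 23.36 in, ȳ = 47.13 in

Part | A | x̄ᵢ | ȳᵢ | A·x̄ᵢ | A·ȳᵢ
vertical leg | 3450.00 | 15.00 | 57.50 | 51750.00 | 198375.00
horizontal leg | 990.00 | 52.50 | 11.00 | 51975.00 | 10890.00
Σ | 4440.00 |  |  | 103725.00 | 209265.00
x̄ = 103725.00 / 4440.00 = 23.36 in
ȳ = 209265.00 / 4440.00 = 47.13 in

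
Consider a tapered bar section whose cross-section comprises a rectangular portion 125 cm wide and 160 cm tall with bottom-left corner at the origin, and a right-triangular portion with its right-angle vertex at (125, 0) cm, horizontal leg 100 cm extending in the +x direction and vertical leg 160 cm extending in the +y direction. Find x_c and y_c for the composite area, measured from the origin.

x_c = 89.88 cm, y_c = 72.38 cm

rectangular portion: A = 125 × 160 = 20000.00, centroid at (62.50, 80.00).
triangular portion: A = ½·100·160 = 8000.00, centroid at (158.33, 53.33).
ΣA = 28000.00 cm², ΣAx_c = 2516666.67 cm³, ΣAy_c = 2026666.67 cm³.
x_c = 2516666.67/28000.00 = 89.88 cm; y_c = 2026666.67/28000.00 = 72.38 cm.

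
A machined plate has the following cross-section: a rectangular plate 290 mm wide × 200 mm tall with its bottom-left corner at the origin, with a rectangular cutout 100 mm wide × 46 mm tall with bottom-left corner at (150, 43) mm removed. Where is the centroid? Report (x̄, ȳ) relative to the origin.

plate: A = 290 × 200 = 58000.00, centroid at (145.00, 100.00).
hole: A = −(100 × 46) = -4600.00, centroid at (200.00, 66.00).
ΣA = 53400.00 mm², ΣAx̄ = 7490000.00 mm³, ΣAȳ = 5496400.00 mm³.
x̄ = 7490000.00/53400.00 = 140.26 mm; ȳ = 5496400.00/53400.00 = 102.93 mm.

x̄ = 140.26 mm, ȳ = 102.93 mm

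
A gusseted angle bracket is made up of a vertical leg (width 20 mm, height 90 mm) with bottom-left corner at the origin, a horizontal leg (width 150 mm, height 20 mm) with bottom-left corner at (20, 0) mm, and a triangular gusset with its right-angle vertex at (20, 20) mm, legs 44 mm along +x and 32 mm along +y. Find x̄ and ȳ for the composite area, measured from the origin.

Part | A | x̄ᵢ | ȳᵢ | A·x̄ᵢ | A·ȳᵢ
vertical leg | 1800.00 | 10.00 | 45.00 | 18000.00 | 81000.00
horizontal leg | 3000.00 | 95.00 | 10.00 | 285000.00 | 30000.00
gusset | 704.00 | 34.67 | 30.67 | 24405.33 | 21589.33
Σ | 5504.00 |  |  | 327405.33 | 132589.33
x̄ = 327405.33 / 5504.00 = 59.48 mm
ȳ = 132589.33 / 5504.00 = 24.09 mm

x̄ = 59.48 mm, ȳ = 24.09 mm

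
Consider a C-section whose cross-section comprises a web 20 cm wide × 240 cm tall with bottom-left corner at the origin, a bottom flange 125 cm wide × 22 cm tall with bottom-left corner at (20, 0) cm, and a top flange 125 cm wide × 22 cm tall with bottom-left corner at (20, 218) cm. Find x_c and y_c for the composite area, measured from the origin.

web: A = 20 × 240 = 4800.00, centroid at (10.00, 120.00).
bottom flange: A = 125 × 22 = 2750.00, centroid at (82.50, 11.00).
top flange: A = 125 × 22 = 2750.00, centroid at (82.50, 229.00).
ΣA = 10300.00 cm²
ΣAx_c = (4800.00)(10.00) + (2750.00)(82.50) + (2750.00)(82.50) = 501750.00 cm³
ΣAy_c = (4800.00)(120.00) + (2750.00)(11.00) + (2750.00)(229.00) = 1236000.00 cm³
x_c = 501750.00 / 10300.00 = 48.71 cm
y_c = 1236000.00 / 10300.00 = 120.00 cm

x_c = 48.71 cm, y_c = 120.00 cm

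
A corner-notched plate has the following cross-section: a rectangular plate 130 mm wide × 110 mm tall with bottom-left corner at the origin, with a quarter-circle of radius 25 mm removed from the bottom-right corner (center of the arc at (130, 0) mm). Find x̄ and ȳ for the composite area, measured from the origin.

x̄ = 63.07 mm, ȳ = 56.58 mm

plate: A = 130 × 110 = 14300.00, centroid at (65.00, 55.00).
removed quarter-circle: A = −¼π·25² = -490.87, centroid at (119.39, 10.61).
ΣA = 13809.13 mm², ΣAx̄ = 870894.73 mm³, ΣAȳ = 781291.67 mm³.
x̄ = 870894.73/13809.13 = 63.07 mm; ȳ = 781291.67/13809.13 = 56.58 mm.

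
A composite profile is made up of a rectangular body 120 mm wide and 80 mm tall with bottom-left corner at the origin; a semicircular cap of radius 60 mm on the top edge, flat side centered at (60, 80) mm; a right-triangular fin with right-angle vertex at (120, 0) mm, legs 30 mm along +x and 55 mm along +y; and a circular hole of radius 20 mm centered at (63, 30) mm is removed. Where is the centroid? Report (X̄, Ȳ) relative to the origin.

X̄ = 63.64 mm, Ȳ = 64.62 mm

rectangular body: A = 120 × 80 = 9600.00, centroid at (60.00, 40.00).
semicircular top: A = ½π·60² = 5654.87, centroid at (60.00, 105.46).
triangular fin: A = ½·30·55 = 825.00, centroid at (130.00, 18.33).
hole: A = −π·20² = -1256.64, centroid at (63.00, 30.00).
ΣA = 14823.23 mm², ΣAX̄ = 943373.87 mm³, ΣAȲ = 957815.23 mm³.
X̄ = 943373.87/14823.23 = 63.64 mm; Ȳ = 957815.23/14823.23 = 64.62 mm.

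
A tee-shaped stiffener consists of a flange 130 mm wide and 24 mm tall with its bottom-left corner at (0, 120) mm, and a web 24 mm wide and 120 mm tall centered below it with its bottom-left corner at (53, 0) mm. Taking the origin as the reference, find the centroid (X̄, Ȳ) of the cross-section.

web: A = 24 × 120 = 2880.00, centroid at (65.00, 60.00).
flange: A = 130 × 24 = 3120.00, centroid at (65.00, 132.00).
ΣA = 6000.00 mm², ΣAX̄ = 390000.00 mm³, ΣAȲ = 584640.00 mm³.
X̄ = 390000.00/6000.00 = 65.00 mm; Ȳ = 584640.00/6000.00 = 97.44 mm.

X̄ = 65.00 mm, Ȳ = 97.44 mm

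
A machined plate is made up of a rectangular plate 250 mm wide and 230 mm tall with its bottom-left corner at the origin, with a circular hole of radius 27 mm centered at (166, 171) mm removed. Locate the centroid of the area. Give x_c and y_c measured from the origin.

x_c = 123.30 mm, y_c = 112.68 mm

plate: A = 250 × 230 = 57500.00, centroid at (125.00, 115.00).
hole: A = −π·27² = -2290.22, centroid at (166.00, 171.00).
ΣA = 55209.78 mm²
ΣAx_c = (57500.00)(125.00) + (-2290.22)(166.00) = 6807323.31 mm³
ΣAy_c = (57500.00)(115.00) + (-2290.22)(171.00) = 6220872.20 mm³
x_c = 6807323.31 / 55209.78 = 123.30 mm
y_c = 6220872.20 / 55209.78 = 112.68 mm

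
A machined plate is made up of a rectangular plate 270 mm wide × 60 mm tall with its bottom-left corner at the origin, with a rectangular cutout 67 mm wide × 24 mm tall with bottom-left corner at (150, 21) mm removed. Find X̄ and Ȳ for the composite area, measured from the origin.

X̄ = 129.66 mm, Ȳ = 29.67 mm

Part | A | x̄ᵢ | ȳᵢ | A·x̄ᵢ | A·ȳᵢ
plate | 16200.00 | 135.00 | 30.00 | 2187000.00 | 486000.00
hole | -1608.00 | 183.50 | 33.00 | -295068.00 | -53064.00
Σ | 14592.00 |  |  | 1891932.00 | 432936.00
X̄ = 1891932.00 / 14592.00 = 129.66 mm
Ȳ = 432936.00 / 14592.00 = 29.67 mm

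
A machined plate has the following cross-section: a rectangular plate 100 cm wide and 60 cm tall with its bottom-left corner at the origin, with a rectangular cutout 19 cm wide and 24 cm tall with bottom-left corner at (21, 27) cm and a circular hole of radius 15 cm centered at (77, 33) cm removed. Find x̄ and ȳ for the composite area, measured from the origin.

x̄ = 47.89 cm, ȳ = 28.71 cm

plate: A = 100 × 60 = 6000.00, centroid at (50.00, 30.00).
hole 1: A = −(19 × 24) = -456.00, centroid at (30.50, 39.00).
hole 2: A = −π·15² = -706.86, centroid at (77.00, 33.00).
ΣA = 4837.14 cm²
ΣAx̄ = (6000.00)(50.00) + (-456.00)(30.50) + (-706.86)(77.00) = 231663.91 cm³
ΣAȳ = (6000.00)(30.00) + (-456.00)(39.00) + (-706.86)(33.00) = 138889.67 cm³
x̄ = 231663.91 / 4837.14 = 47.89 cm
ȳ = 138889.67 / 4837.14 = 28.71 cm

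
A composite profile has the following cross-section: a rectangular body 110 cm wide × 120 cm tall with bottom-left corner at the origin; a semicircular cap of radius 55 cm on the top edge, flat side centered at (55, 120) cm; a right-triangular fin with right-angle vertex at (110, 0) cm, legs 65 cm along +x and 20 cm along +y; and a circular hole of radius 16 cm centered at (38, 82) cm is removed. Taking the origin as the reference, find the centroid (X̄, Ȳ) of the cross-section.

Part | A | x̄ᵢ | ȳᵢ | A·x̄ᵢ | A·ȳᵢ
rectangular body | 13200.00 | 55.00 | 60.00 | 726000.00 | 792000.00
semicircular top | 4751.66 | 55.00 | 143.34 | 261341.24 | 681115.73
triangular fin | 650.00 | 131.67 | 6.67 | 85583.33 | 4333.33
hole | -804.25 | 38.00 | 82.00 | -30561.41 | -65948.31
Σ | 17797.41 |  |  | 1042363.16 | 1411500.75
X̄ = 1042363.16 / 17797.41 = 58.57 cm
Ȳ = 1411500.75 / 17797.41 = 79.31 cm

X̄ = 58.57 cm, Ȳ = 79.31 cm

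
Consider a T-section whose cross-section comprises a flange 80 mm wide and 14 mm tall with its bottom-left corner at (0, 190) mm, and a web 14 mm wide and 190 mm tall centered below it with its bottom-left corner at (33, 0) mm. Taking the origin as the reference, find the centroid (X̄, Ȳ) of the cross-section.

X̄ = 40.00 mm, Ȳ = 125.22 mm

Part | A | x̄ᵢ | ȳᵢ | A·x̄ᵢ | A·ȳᵢ
web | 2660.00 | 40.00 | 95.00 | 106400.00 | 252700.00
flange | 1120.00 | 40.00 | 197.00 | 44800.00 | 220640.00
Σ | 3780.00 |  |  | 151200.00 | 473340.00
X̄ = 151200.00 / 3780.00 = 40.00 mm
Ȳ = 473340.00 / 3780.00 = 125.22 mm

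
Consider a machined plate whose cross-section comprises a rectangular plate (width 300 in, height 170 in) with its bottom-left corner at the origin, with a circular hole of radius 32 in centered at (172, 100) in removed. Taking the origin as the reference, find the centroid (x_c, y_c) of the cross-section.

x_c = 148.52 in, y_c = 83.99 in

Part | A | x̄ᵢ | ȳᵢ | A·x̄ᵢ | A·ȳᵢ
plate | 51000.00 | 150.00 | 85.00 | 7650000.00 | 4335000.00
hole | -3216.99 | 172.00 | 100.00 | -553322.43 | -321699.09
Σ | 47783.01 |  |  | 7096677.57 | 4013300.91
x_c = 7096677.57 / 47783.01 = 148.52 in
y_c = 4013300.91 / 47783.01 = 83.99 in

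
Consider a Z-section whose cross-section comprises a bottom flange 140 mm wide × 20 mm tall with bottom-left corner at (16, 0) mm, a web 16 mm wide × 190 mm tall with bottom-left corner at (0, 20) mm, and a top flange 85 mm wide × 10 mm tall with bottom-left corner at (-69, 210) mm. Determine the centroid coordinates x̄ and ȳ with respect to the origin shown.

x̄ = 36.26 mm, ȳ = 83.76 mm

bottom flange: A = 140 × 20 = 2800.00, centroid at (86.00, 10.00).
web: A = 16 × 190 = 3040.00, centroid at (8.00, 115.00).
top flange: A = 85 × 10 = 850.00, centroid at (-26.50, 215.00).
ΣA = 6690.00 mm², ΣAx̄ = 242595.00 mm³, ΣAȳ = 560350.00 mm³.
x̄ = 242595.00/6690.00 = 36.26 mm; ȳ = 560350.00/6690.00 = 83.76 mm.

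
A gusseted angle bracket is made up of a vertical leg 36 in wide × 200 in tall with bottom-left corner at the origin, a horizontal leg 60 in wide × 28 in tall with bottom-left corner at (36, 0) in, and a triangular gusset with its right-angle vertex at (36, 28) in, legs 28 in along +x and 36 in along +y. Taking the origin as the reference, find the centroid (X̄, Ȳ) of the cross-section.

X̄ = 28.06 in, Ȳ = 81.38 in

vertical leg: A = 36 × 200 = 7200.00, centroid at (18.00, 100.00).
horizontal leg: A = 60 × 28 = 1680.00, centroid at (66.00, 14.00).
gusset: A = ½·28·36 = 504.00, centroid at (45.33, 40.00).
ΣA = 9384.00 in²
ΣAX̄ = (7200.00)(18.00) + (1680.00)(66.00) + (504.00)(45.33) = 263328.00 in³
ΣAȲ = (7200.00)(100.00) + (1680.00)(14.00) + (504.00)(40.00) = 763680.00 in³
X̄ = 263328.00 / 9384.00 = 28.06 in
Ȳ = 763680.00 / 9384.00 = 81.38 in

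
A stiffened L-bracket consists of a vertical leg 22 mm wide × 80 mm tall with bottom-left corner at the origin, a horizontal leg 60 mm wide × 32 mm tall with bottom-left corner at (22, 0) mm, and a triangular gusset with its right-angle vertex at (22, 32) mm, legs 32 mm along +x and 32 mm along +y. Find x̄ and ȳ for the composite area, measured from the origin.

x̄ = 32.42 mm, ȳ = 29.33 mm

Part | A | x̄ᵢ | ȳᵢ | A·x̄ᵢ | A·ȳᵢ
vertical leg | 1760.00 | 11.00 | 40.00 | 19360.00 | 70400.00
horizontal leg | 1920.00 | 52.00 | 16.00 | 99840.00 | 30720.00
gusset | 512.00 | 32.67 | 42.67 | 16725.33 | 21845.33
Σ | 4192.00 |  |  | 135925.33 | 122965.33
x̄ = 135925.33 / 4192.00 = 32.42 mm
ȳ = 122965.33 / 4192.00 = 29.33 mm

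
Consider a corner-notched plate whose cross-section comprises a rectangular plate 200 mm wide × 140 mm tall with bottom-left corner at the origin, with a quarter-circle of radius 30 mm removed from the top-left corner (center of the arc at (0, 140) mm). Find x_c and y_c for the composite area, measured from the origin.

x_c = 102.26 mm, y_c = 68.52 mm

plate: A = 200 × 140 = 28000.00, centroid at (100.00, 70.00).
removed quarter-circle: A = −¼π·30² = -706.86, centroid at (12.73, 127.27).
ΣA = 27293.14 mm²
ΣAx_c = (28000.00)(100.00) + (-706.86)(12.73) = 2791000.00 mm³
ΣAy_c = (28000.00)(70.00) + (-706.86)(127.27) = 1870039.83 mm³
x_c = 2791000.00 / 27293.14 = 102.26 mm
y_c = 1870039.83 / 27293.14 = 68.52 mm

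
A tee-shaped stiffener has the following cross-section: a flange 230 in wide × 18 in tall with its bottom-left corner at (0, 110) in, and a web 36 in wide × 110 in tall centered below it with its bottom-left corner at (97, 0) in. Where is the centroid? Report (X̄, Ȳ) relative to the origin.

web: A = 36 × 110 = 3960.00, centroid at (115.00, 55.00).
flange: A = 230 × 18 = 4140.00, centroid at (115.00, 119.00).
ΣA = 8100.00 in², ΣAX̄ = 931500.00 in³, ΣAȲ = 710460.00 in³.
X̄ = 931500.00/8100.00 = 115.00 in; Ȳ = 710460.00/8100.00 = 87.71 in.

X̄ = 115.00 in, Ȳ = 87.71 in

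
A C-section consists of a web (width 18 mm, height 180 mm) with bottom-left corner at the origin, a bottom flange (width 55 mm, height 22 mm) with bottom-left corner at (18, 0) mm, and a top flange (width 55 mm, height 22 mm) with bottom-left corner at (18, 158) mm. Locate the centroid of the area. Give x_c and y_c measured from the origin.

Part | A | x̄ᵢ | ȳᵢ | A·x̄ᵢ | A·ȳᵢ
web | 3240.00 | 9.00 | 90.00 | 29160.00 | 291600.00
bottom flange | 1210.00 | 45.50 | 11.00 | 55055.00 | 13310.00
top flange | 1210.00 | 45.50 | 169.00 | 55055.00 | 204490.00
Σ | 5660.00 |  |  | 139270.00 | 509400.00
x_c = 139270.00 / 5660.00 = 24.61 mm
y_c = 509400.00 / 5660.00 = 90.00 mm

x_c = 24.61 mm, y_c = 90.00 mm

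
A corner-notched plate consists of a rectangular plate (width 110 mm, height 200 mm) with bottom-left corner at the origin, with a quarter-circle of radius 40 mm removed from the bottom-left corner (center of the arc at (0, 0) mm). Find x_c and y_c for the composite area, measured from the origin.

plate: A = 110 × 200 = 22000.00, centroid at (55.00, 100.00).
removed quarter-circle: A = −¼π·40² = -1256.64, centroid at (16.98, 16.98).
ΣA = 20743.36 mm²
ΣAx_c = (22000.00)(55.00) + (-1256.64)(16.98) = 1188666.67 mm³
ΣAy_c = (22000.00)(100.00) + (-1256.64)(16.98) = 2178666.67 mm³
x_c = 1188666.67 / 20743.36 = 57.30 mm
y_c = 2178666.67 / 20743.36 = 105.03 mm

x_c = 57.30 mm, y_c = 105.03 mm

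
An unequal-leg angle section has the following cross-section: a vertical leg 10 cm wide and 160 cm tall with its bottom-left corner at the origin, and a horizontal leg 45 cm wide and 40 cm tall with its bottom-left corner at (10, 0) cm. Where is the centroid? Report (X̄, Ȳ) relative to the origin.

X̄ = 19.56 cm, Ȳ = 48.24 cm

vertical leg: A = 10 × 160 = 1600.00, centroid at (5.00, 80.00).
horizontal leg: A = 45 × 40 = 1800.00, centroid at (32.50, 20.00).
ΣA = 3400.00 cm²
ΣAX̄ = (1600.00)(5.00) + (1800.00)(32.50) = 66500.00 cm³
ΣAȲ = (1600.00)(80.00) + (1800.00)(20.00) = 164000.00 cm³
X̄ = 66500.00 / 3400.00 = 19.56 cm
Ȳ = 164000.00 / 3400.00 = 48.24 cm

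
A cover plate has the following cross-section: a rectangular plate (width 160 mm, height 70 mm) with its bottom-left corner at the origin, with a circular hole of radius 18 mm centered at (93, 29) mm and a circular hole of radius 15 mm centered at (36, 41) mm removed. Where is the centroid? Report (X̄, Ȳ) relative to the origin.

X̄ = 81.89 mm, Ȳ = 35.20 mm

plate: A = 160 × 70 = 11200.00, centroid at (80.00, 35.00).
hole 1: A = −π·18² = -1017.88, centroid at (93.00, 29.00).
hole 2: A = −π·15² = -706.86, centroid at (36.00, 41.00).
ΣA = 9475.27 mm², ΣAX̄ = 775890.63 mm³, ΣAȲ = 333500.40 mm³.
X̄ = 775890.63/9475.27 = 81.89 mm; Ȳ = 333500.40/9475.27 = 35.20 mm.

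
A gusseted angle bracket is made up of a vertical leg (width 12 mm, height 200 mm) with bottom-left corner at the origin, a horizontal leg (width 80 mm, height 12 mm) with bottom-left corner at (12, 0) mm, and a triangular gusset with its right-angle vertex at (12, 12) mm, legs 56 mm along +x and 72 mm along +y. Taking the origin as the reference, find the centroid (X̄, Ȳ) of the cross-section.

X̄ = 23.46 mm, Ȳ = 59.21 mm

Part | A | x̄ᵢ | ȳᵢ | A·x̄ᵢ | A·ȳᵢ
vertical leg | 2400.00 | 6.00 | 100.00 | 14400.00 | 240000.00
horizontal leg | 960.00 | 52.00 | 6.00 | 49920.00 | 5760.00
gusset | 2016.00 | 30.67 | 36.00 | 61824.00 | 72576.00
Σ | 5376.00 |  |  | 126144.00 | 318336.00
X̄ = 126144.00 / 5376.00 = 23.46 mm
Ȳ = 318336.00 / 5376.00 = 59.21 mm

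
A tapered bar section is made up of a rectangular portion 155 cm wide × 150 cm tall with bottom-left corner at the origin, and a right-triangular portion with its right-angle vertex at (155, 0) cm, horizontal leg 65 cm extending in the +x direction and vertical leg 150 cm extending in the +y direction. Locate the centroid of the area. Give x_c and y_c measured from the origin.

rectangular portion: A = 155 × 150 = 23250.00, centroid at (77.50, 75.00).
triangular portion: A = ½·65·150 = 4875.00, centroid at (176.67, 50.00).
ΣA = 28125.00 cm², ΣAx_c = 2663125.00 cm³, ΣAy_c = 1987500.00 cm³.
x_c = 2663125.00/28125.00 = 94.69 cm; y_c = 1987500.00/28125.00 = 70.67 cm.

x_c = 94.69 cm, y_c = 70.67 cm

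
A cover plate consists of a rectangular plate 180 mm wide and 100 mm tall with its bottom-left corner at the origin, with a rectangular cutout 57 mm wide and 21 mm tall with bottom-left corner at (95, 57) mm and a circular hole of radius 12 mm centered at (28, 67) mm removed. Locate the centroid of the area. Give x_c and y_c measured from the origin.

x_c = 89.26 mm, y_c = 48.25 mm

Part | A | x̄ᵢ | ȳᵢ | A·x̄ᵢ | A·ȳᵢ
plate | 18000.00 | 90.00 | 50.00 | 1620000.00 | 900000.00
hole 1 | -1197.00 | 123.50 | 67.50 | -147829.50 | -80797.50
hole 2 | -452.39 | 28.00 | 67.00 | -12666.90 | -30310.09
Σ | 16350.61 |  |  | 1459503.60 | 788892.41
x_c = 1459503.60 / 16350.61 = 89.26 mm
y_c = 788892.41 / 16350.61 = 48.25 mm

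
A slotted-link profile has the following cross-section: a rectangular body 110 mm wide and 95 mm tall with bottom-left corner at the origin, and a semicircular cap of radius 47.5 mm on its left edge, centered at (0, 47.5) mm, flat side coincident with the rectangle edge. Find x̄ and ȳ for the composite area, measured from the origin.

x̄ = 35.97 mm, ȳ = 47.50 mm

Part | A | x̄ᵢ | ȳᵢ | A·x̄ᵢ | A·ȳᵢ
rectangular body | 10450.00 | 55.00 | 47.50 | 574750.00 | 496375.00
semicircular end | 3544.11 | -20.16 | 47.50 | -71447.92 | 168345.19
Σ | 13994.11 |  |  | 503302.08 | 664720.19
x̄ = 503302.08 / 13994.11 = 35.97 mm
ȳ = 664720.19 / 13994.11 = 47.50 mm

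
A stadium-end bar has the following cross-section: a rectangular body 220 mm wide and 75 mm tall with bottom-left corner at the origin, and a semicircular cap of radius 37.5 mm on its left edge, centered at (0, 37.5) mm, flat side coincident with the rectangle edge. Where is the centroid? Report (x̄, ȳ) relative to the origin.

rectangular body: A = 220 × 75 = 16500.00, centroid at (110.00, 37.50).
semicircular end: A = ½π·37.5² = 2208.93, centroid at (-15.92, 37.50).
ΣA = 18708.93 mm²
ΣAx̄ = (16500.00)(110.00) + (2208.93)(-15.92) = 1779843.75 mm³
ΣAȳ = (16500.00)(37.50) + (2208.93)(37.50) = 701584.96 mm³
x̄ = 1779843.75 / 18708.93 = 95.13 mm
ȳ = 701584.96 / 18708.93 = 37.50 mm

x̄ = 95.13 mm, ȳ = 37.50 mm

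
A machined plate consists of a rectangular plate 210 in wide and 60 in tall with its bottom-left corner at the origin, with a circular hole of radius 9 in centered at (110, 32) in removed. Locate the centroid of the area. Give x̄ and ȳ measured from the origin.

plate: A = 210 × 60 = 12600.00, centroid at (105.00, 30.00).
hole: A = −π·9² = -254.47, centroid at (110.00, 32.00).
ΣA = 12345.53 in², ΣAx̄ = 1295008.41 in³, ΣAȳ = 369856.99 in³.
x̄ = 1295008.41/12345.53 = 104.90 in; ȳ = 369856.99/12345.53 = 29.96 in.

x̄ = 104.90 in, ȳ = 29.96 in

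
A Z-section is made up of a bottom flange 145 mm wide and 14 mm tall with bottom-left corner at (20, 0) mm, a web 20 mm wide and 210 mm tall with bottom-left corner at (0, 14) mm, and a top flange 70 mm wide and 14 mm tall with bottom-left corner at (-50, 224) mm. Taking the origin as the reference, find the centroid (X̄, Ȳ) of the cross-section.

bottom flange: A = 145 × 14 = 2030.00, centroid at (92.50, 7.00).
web: A = 20 × 210 = 4200.00, centroid at (10.00, 119.00).
top flange: A = 70 × 14 = 980.00, centroid at (-15.00, 231.00).
ΣA = 7210.00 mm², ΣAX̄ = 215075.00 mm³, ΣAȲ = 740390.00 mm³.
X̄ = 215075.00/7210.00 = 29.83 mm; Ȳ = 740390.00/7210.00 = 102.69 mm.

X̄ = 29.83 mm, Ȳ = 102.69 mm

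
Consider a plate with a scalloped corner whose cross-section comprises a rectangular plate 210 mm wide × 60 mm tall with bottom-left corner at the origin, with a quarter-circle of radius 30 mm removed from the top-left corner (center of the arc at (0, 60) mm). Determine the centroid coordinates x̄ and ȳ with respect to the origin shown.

plate: A = 210 × 60 = 12600.00, centroid at (105.00, 30.00).
removed quarter-circle: A = −¼π·30² = -706.86, centroid at (12.73, 47.27).
ΣA = 11893.14 mm²
ΣAx̄ = (12600.00)(105.00) + (-706.86)(12.73) = 1314000.00 mm³
ΣAȳ = (12600.00)(30.00) + (-706.86)(47.27) = 344588.50 mm³
x̄ = 1314000.00 / 11893.14 = 110.48 mm
ȳ = 344588.50 / 11893.14 = 28.97 mm

x̄ = 110.48 mm, ȳ = 28.97 mm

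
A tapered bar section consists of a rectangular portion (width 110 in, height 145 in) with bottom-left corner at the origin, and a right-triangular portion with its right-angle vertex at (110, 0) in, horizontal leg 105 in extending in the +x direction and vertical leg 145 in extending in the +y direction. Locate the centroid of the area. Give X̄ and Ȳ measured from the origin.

Part | A | x̄ᵢ | ȳᵢ | A·x̄ᵢ | A·ȳᵢ
rectangular portion | 15950.00 | 55.00 | 72.50 | 877250.00 | 1156375.00
triangular portion | 7612.50 | 145.00 | 48.33 | 1103812.50 | 367937.50
Σ | 23562.50 |  |  | 1981062.50 | 1524312.50
X̄ = 1981062.50 / 23562.50 = 84.08 in
Ȳ = 1524312.50 / 23562.50 = 64.69 in

X̄ = 84.08 in, Ȳ = 64.69 in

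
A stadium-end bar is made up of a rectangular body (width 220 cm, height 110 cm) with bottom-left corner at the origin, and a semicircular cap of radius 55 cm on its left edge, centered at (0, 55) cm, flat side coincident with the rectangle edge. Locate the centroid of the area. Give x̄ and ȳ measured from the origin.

x̄ = 88.12 cm, ȳ = 55.00 cm

Part | A | x̄ᵢ | ȳᵢ | A·x̄ᵢ | A·ȳᵢ
rectangular body | 24200.00 | 110.00 | 55.00 | 2662000.00 | 1331000.00
semicircular end | 4751.66 | -23.34 | 55.00 | -110916.67 | 261341.24
Σ | 28951.66 |  |  | 2551083.33 | 1592341.24
x̄ = 2551083.33 / 28951.66 = 88.12 cm
ȳ = 1592341.24 / 28951.66 = 55.00 cm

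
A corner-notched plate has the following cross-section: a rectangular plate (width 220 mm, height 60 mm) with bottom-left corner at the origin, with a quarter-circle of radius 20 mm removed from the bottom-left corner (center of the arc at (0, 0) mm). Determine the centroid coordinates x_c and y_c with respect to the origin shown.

plate: A = 220 × 60 = 13200.00, centroid at (110.00, 30.00).
removed quarter-circle: A = −¼π·20² = -314.16, centroid at (8.49, 8.49).
ΣA = 12885.84 mm², ΣAx_c = 1449333.33 mm³, ΣAy_c = 393333.33 mm³.
x_c = 1449333.33/12885.84 = 112.47 mm; y_c = 393333.33/12885.84 = 30.52 mm.

x_c = 112.47 mm, y_c = 30.52 mm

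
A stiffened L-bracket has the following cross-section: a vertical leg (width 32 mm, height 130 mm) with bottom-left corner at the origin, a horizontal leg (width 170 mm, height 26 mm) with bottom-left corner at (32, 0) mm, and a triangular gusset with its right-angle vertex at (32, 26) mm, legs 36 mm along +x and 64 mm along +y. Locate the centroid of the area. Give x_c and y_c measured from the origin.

x_c = 65.19 mm, y_c = 39.29 mm

Part | A | x̄ᵢ | ȳᵢ | A·x̄ᵢ | A·ȳᵢ
vertical leg | 4160.00 | 16.00 | 65.00 | 66560.00 | 270400.00
horizontal leg | 4420.00 | 117.00 | 13.00 | 517140.00 | 57460.00
gusset | 1152.00 | 44.00 | 47.33 | 50688.00 | 54528.00
Σ | 9732.00 |  |  | 634388.00 | 382388.00
x_c = 634388.00 / 9732.00 = 65.19 mm
y_c = 382388.00 / 9732.00 = 39.29 mm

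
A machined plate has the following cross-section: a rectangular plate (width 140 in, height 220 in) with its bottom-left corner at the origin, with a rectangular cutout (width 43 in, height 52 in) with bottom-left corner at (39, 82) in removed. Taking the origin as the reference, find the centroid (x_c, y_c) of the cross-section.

x_c = 70.74 in, y_c = 110.16 in

plate: A = 140 × 220 = 30800.00, centroid at (70.00, 110.00).
hole: A = −(43 × 52) = -2236.00, centroid at (60.50, 108.00).
ΣA = 28564.00 in²
ΣAx_c = (30800.00)(70.00) + (-2236.00)(60.50) = 2020722.00 in³
ΣAy_c = (30800.00)(110.00) + (-2236.00)(108.00) = 3146512.00 in³
x_c = 2020722.00 / 28564.00 = 70.74 in
y_c = 3146512.00 / 28564.00 = 110.16 in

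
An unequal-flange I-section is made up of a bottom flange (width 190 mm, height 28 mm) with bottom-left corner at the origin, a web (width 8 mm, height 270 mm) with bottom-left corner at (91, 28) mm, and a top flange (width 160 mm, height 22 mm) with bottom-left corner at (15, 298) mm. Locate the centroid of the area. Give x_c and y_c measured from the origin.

x_c = 95.00 mm, y_c = 137.66 mm

Part | A | x̄ᵢ | ȳᵢ | A·x̄ᵢ | A·ȳᵢ
bottom flange | 5320.00 | 95.00 | 14.00 | 505400.00 | 74480.00
web | 2160.00 | 95.00 | 163.00 | 205200.00 | 352080.00
top flange | 3520.00 | 95.00 | 309.00 | 334400.00 | 1087680.00
Σ | 11000.00 |  |  | 1045000.00 | 1514240.00
x_c = 1045000.00 / 11000.00 = 95.00 mm
y_c = 1514240.00 / 11000.00 = 137.66 mm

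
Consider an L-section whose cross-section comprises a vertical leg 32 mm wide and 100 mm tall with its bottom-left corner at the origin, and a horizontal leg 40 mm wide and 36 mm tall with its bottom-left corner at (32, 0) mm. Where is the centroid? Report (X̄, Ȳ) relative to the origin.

X̄ = 27.17 mm, Ȳ = 40.07 mm

Part | A | x̄ᵢ | ȳᵢ | A·x̄ᵢ | A·ȳᵢ
vertical leg | 3200.00 | 16.00 | 50.00 | 51200.00 | 160000.00
horizontal leg | 1440.00 | 52.00 | 18.00 | 74880.00 | 25920.00
Σ | 4640.00 |  |  | 126080.00 | 185920.00
X̄ = 126080.00 / 4640.00 = 27.17 mm
Ȳ = 185920.00 / 4640.00 = 40.07 mm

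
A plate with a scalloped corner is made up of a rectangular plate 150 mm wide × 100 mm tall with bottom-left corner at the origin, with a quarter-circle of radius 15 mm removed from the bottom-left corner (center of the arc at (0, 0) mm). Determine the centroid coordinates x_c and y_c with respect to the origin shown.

x_c = 75.82 mm, y_c = 50.52 mm

plate: A = 150 × 100 = 15000.00, centroid at (75.00, 50.00).
removed quarter-circle: A = −¼π·15² = -176.71, centroid at (6.37, 6.37).
ΣA = 14823.29 mm²
ΣAx_c = (15000.00)(75.00) + (-176.71)(6.37) = 1123875.00 mm³
ΣAy_c = (15000.00)(50.00) + (-176.71)(6.37) = 748875.00 mm³
x_c = 1123875.00 / 14823.29 = 75.82 mm
y_c = 748875.00 / 14823.29 = 50.52 mm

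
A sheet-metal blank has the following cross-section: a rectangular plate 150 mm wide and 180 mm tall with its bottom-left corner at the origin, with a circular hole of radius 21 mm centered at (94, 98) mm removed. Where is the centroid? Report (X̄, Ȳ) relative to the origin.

X̄ = 73.97 mm, Ȳ = 89.57 mm

plate: A = 150 × 180 = 27000.00, centroid at (75.00, 90.00).
hole: A = −π·21² = -1385.44, centroid at (94.00, 98.00).
ΣA = 25614.56 mm², ΣAX̄ = 1894768.42 mm³, ΣAȲ = 2294226.65 mm³.
X̄ = 1894768.42/25614.56 = 73.97 mm; Ȳ = 2294226.65/25614.56 = 89.57 mm.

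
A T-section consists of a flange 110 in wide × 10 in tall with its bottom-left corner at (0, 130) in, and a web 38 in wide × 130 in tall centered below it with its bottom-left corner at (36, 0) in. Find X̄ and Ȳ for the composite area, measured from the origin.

web: A = 38 × 130 = 4940.00, centroid at (55.00, 65.00).
flange: A = 110 × 10 = 1100.00, centroid at (55.00, 135.00).
ΣA = 6040.00 in²
ΣAX̄ = (4940.00)(55.00) + (1100.00)(55.00) = 332200.00 in³
ΣAȲ = (4940.00)(65.00) + (1100.00)(135.00) = 469600.00 in³
X̄ = 332200.00 / 6040.00 = 55.00 in
Ȳ = 469600.00 / 6040.00 = 77.75 in

X̄ = 55.00 in, Ȳ = 77.75 in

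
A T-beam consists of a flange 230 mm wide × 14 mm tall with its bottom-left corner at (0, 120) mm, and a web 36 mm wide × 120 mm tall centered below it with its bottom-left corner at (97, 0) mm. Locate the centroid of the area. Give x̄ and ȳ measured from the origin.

web: A = 36 × 120 = 4320.00, centroid at (115.00, 60.00).
flange: A = 230 × 14 = 3220.00, centroid at (115.00, 127.00).
ΣA = 7540.00 mm², ΣAx̄ = 867100.00 mm³, ΣAȳ = 668140.00 mm³.
x̄ = 867100.00/7540.00 = 115.00 mm; ȳ = 668140.00/7540.00 = 88.61 mm.

x̄ = 115.00 mm, ȳ = 88.61 mm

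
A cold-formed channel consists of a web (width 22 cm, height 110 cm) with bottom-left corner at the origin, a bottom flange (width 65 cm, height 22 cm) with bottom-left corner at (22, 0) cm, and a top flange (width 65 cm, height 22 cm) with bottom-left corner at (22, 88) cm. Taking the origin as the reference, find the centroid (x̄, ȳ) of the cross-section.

web: A = 22 × 110 = 2420.00, centroid at (11.00, 55.00).
bottom flange: A = 65 × 22 = 1430.00, centroid at (54.50, 11.00).
top flange: A = 65 × 22 = 1430.00, centroid at (54.50, 99.00).
ΣA = 5280.00 cm²
ΣAx̄ = (2420.00)(11.00) + (1430.00)(54.50) + (1430.00)(54.50) = 182490.00 cm³
ΣAȳ = (2420.00)(55.00) + (1430.00)(11.00) + (1430.00)(99.00) = 290400.00 cm³
x̄ = 182490.00 / 5280.00 = 34.56 cm
ȳ = 290400.00 / 5280.00 = 55.00 cm

x̄ = 34.56 cm, ȳ = 55.00 cm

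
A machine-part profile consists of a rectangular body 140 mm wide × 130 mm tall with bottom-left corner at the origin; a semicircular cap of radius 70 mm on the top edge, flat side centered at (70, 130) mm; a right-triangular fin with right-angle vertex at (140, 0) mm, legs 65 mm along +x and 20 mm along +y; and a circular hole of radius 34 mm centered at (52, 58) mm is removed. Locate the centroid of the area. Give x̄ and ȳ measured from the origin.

Part | A | x̄ᵢ | ȳᵢ | A·x̄ᵢ | A·ȳᵢ
rectangular body | 18200.00 | 70.00 | 65.00 | 1274000.00 | 1183000.00
semicircular top | 7696.90 | 70.00 | 159.71 | 538783.14 | 1229263.93
triangular fin | 650.00 | 161.67 | 6.67 | 105083.33 | 4333.33
hole | -3631.68 | 52.00 | 58.00 | -188847.42 | -210637.50
Σ | 22915.22 |  |  | 1729019.06 | 2205959.76
x̄ = 1729019.06 / 22915.22 = 75.45 mm
ȳ = 2205959.76 / 22915.22 = 96.27 mm

x̄ = 75.45 mm, ȳ = 96.27 mm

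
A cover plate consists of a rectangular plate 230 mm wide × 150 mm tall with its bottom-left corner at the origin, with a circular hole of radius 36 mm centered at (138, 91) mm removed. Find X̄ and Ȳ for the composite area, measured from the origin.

plate: A = 230 × 150 = 34500.00, centroid at (115.00, 75.00).
hole: A = −π·36² = -4071.50, centroid at (138.00, 91.00).
ΣA = 30428.50 mm², ΣAX̄ = 3405632.44 mm³, ΣAȲ = 2216993.13 mm³.
X̄ = 3405632.44/30428.50 = 111.92 mm; Ȳ = 2216993.13/30428.50 = 72.86 mm.

X̄ = 111.92 mm, Ȳ = 72.86 mm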